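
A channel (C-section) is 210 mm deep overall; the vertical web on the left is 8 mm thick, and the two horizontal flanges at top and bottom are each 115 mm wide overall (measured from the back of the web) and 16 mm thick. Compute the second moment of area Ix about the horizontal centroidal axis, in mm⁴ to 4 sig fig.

Ix ≈ 3.846 × 10⁷ mm⁴

Split into non-overlapping primitives; take the origin at the lower-left of the bounding box.
Web: 8 × 210, A = 1 680 mm², y = 105 mm, Ī = 6 174 000 mm⁴.
Top flange (beyond web): 107 × 16, A = 1 712 mm², y = 202 mm, Ī = 36522.7 mm⁴.
Bottom flange (beyond web): 107 × 16, A = 1 712 mm², y = 8 mm, Ī = 36522.7 mm⁴.
By symmetry the centroid is at mid-height, ȳ = 105 mm.
Transfer each piece to the horizontal centroidal axis using Ī + A·d² with d = y − 105:
  web: d = 0 mm → contributes +6 174 000 mm⁴
  top flange (beyond web): d = 97 mm → contributes +16 144 731 mm⁴
  bottom flange (beyond web): d = -97 mm → contributes +16 144 731 mm⁴
Total I = 38 463 461 mm⁴.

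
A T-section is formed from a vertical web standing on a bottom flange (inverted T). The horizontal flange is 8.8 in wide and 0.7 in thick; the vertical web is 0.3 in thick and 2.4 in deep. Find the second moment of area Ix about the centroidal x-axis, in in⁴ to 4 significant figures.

Break the section into simple shapes (no overlaps), measuring from the bottom-left corner of the bounding box.
Flange: 8.8 × 0.7, A = 6.16 in², y = 0.35 in, Ī = 0.251533 in⁴.
Web: 0.3 × 2.4, A = 0.72 in², y = 1.9 in, Ī = 0.3456 in⁴.
Centroid: ȳ = ΣA·y / ΣA = 0.512209 in.
Transfer each piece to the centroidal x-axis using Ī + A·d² with d = y − 0.512209:
  flange: d = -0.162209 in → contributes +0.413614 in⁴
  web: d = 1.38779 in → contributes +1.73229 in⁴
Total I = 2.14591 in⁴.

Ix ≈ 2.146 in⁴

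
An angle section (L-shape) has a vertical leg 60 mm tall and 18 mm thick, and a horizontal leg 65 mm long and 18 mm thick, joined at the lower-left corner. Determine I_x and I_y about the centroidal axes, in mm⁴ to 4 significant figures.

Break the section into simple shapes (no overlaps), measuring from the bottom-left corner of the bounding box.
Vertical leg: 18 × 60, A = 1 080 mm², y = 30 mm, Ī = 324 000 mm⁴.
Horizontal leg (remainder): 47 × 18, A = 846 mm², y = 9 mm, Ī = 22 842 mm⁴.
Centroid: ȳ = ΣA·y / ΣA = 20.7757 mm.
Transfer each piece to the centroidal x-axis using Ī + A·d² with d = y − 20.7757:
  vertical leg: d = 9.2243 mm → contributes +415 895 mm⁴
  horizontal leg (remainder): d = -11.7757 mm → contributes +140 154 mm⁴
Total I = 556 049 mm⁴.
For the y-axis: x̄ = 23.2757 mm.
Repeating about the centroidal y-axis gives I_y = 685 972 mm⁴.

I_x ≈ 5.560 × 10⁵ mm⁴, I_y ≈ 6.860 × 10⁵ mm⁴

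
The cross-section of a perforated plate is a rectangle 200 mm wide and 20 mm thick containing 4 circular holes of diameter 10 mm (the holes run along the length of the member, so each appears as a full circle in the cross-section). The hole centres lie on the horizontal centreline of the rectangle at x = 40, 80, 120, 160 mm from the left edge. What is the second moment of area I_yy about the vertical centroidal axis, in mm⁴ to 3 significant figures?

I_yy ≈ 1.27 × 10⁷ mm⁴

Decompose the section into non-overlapping parts with the origin at the bottom-left of its bounding rectangle.
Plate: 200 × 20, A = 4 000 mm², x = 100 mm, Ī = 13 333 333 mm⁴.
Hole 1 (subtracted): ⌀10, A = 78.54 mm², x = 40 mm, Ī = 490.87 mm⁴.
Hole 2 (subtracted): ⌀10, A = 78.54 mm², x = 80 mm, Ī = 490.87 mm⁴.
Hole 3 (subtracted): ⌀10, A = 78.54 mm², x = 120 mm, Ī = 490.87 mm⁴.
Hole 4 (subtracted): ⌀10, A = 78.54 mm², x = 160 mm, Ī = 490.87 mm⁴.
By symmetry the centroid is at mid-width, x̄ = 100 mm.
Transfer each piece to the vertical centroidal axis using Ī + A·d² with d = x − 100:
  plate: d = 0 mm → contributes +13 333 333 mm⁴
  hole 1: d = -60 mm → contributes −283 234 mm⁴
  hole 2: d = -20 mm → contributes −31 907 mm⁴
  hole 3: d = 20 mm → contributes −31 907 mm⁴
  hole 4: d = 60 mm → contributes −283 234 mm⁴
Total I = 12 703 051 mm⁴.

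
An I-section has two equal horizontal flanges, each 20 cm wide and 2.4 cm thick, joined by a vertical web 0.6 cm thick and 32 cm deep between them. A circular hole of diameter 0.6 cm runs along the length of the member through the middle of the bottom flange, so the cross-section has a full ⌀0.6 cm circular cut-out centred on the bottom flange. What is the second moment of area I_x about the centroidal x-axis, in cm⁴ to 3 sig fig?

Treat the section as a set of non-overlapping primitives; coordinates are from the bounding-box lower-left.
Bottom flange: 20 × 2.4, A = 48 cm², y = 1.2 cm, Ī = 23.04 cm⁴.
Web: 0.6 × 32, A = 19.2 cm², y = 18.4 cm, Ī = 1638.4 cm⁴.
Top flange: 20 × 2.4, A = 48 cm², y = 35.6 cm, Ī = 23.04 cm⁴.
Hole (subtracted): ⌀0.6, A = 0.28274 cm², y = 1.2 cm, Ī = 0.0063617 cm⁴.
Centroid: ȳ = ΣA·y / ΣA = 18.442 cm.
Transfer each piece to the centroidal x-axis using Ī + A·d² with d = y − 18.442:
  bottom flange: d = -17.242 cm → contributes +14 293 cm⁴
  web: d = -0.042319 cm → contributes +1638.4 cm⁴
  top flange: d = 17.158 cm → contributes +14 154 cm⁴
  hole: d = -17.242 cm → contributes −84.065 cm⁴
Total I = 30 001 cm⁴.

I_x ≈ 3.00 × 10⁴ cm⁴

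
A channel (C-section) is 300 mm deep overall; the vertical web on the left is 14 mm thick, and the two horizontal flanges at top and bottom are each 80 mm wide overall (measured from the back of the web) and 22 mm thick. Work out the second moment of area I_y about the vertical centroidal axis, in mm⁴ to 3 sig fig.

I_y ≈ 3.87 × 10⁶ mm⁴

Split into non-overlapping primitives; take the origin at the lower-left of the bounding box.
Web: 14 × 300, A = 4 200 mm², x = 7 mm, Ī = 68 600 mm⁴.
Top flange (beyond web): 66 × 22, A = 1 452 mm², x = 47 mm, Ī = 527 076 mm⁴.
Bottom flange (beyond web): 66 × 22, A = 1 452 mm², x = 47 mm, Ī = 527 076 mm⁴.
Centroid: x̄ = ΣA·x / ΣA = 23.351 mm.
Transfer each piece to the vertical centroidal axis using Ī + A·d² with d = x − 23.351:
  web: d = -16.351 mm → contributes +1 191 540 mm⁴
  top flange (beyond web): d = 23.649 mm → contributes +1 339 119 mm⁴
  bottom flange (beyond web): d = 23.649 mm → contributes +1 339 119 mm⁴
Total I = 3 869 779 mm⁴.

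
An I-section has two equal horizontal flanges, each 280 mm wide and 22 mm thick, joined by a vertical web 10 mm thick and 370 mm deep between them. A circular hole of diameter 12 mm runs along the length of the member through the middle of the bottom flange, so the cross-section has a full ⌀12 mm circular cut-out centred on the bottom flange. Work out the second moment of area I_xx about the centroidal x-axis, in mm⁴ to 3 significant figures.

I_xx ≈ 5.12 × 10⁸ mm⁴

Decompose the section into non-overlapping parts with the origin at the bottom-left of its bounding rectangle.
Bottom flange: 280 × 22, A = 6 160 mm², y = 11 mm, Ī = 248 453 mm⁴.
Web: 10 × 370, A = 3 700 mm², y = 207 mm, Ī = 42 210 833 mm⁴.
Top flange: 280 × 22, A = 6 160 mm², y = 403 mm, Ī = 248 453 mm⁴.
Hole (subtracted): ⌀12, A = 113.1 mm², y = 11 mm, Ī = 1017.9 mm⁴.
Centroid: ȳ = ΣA·y / ΣA = 208.39 mm.
Transfer each piece to the centroidal x-axis using Ī + A·d² with d = y − 208.39:
  bottom flange: d = -197.39 mm → contributes +240 268 011 mm⁴
  web: d = -1.3936 mm → contributes +42 218 019 mm⁴
  top flange: d = 194.61 mm → contributes +233 537 941 mm⁴
  hole: d = -197.39 mm → contributes −4 407 767 mm⁴
Total I = 511 616 204 mm⁴.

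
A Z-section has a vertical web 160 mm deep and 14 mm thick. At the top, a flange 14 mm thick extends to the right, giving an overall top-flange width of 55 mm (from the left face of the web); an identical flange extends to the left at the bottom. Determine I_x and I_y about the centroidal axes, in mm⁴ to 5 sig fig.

Break the section into simple shapes (no overlaps), measuring from the bottom-left corner of the bounding box.
Web: 14 × 160, A = 2 240 mm², y = 80 mm, Ī = 4 778 667 mm⁴.
Top flange (beyond web): 41 × 14, A = 574 mm², y = 153 mm, Ī = 9375.333 mm⁴.
Bottom flange (beyond web): 41 × 14, A = 574 mm², y = 7 mm, Ī = 9375.333 mm⁴.
Centroid: ȳ = ΣA·y / ΣA = 80 mm.
Transfer each piece to the centroidal x-axis using Ī + A·d² with d = y − 80:
  web: d = 0 mm → contributes +4 778 667 mm⁴
  top flange (beyond web): d = 73 mm → contributes +3 068 221 mm⁴
  bottom flange (beyond web): d = -73 mm → contributes +3 068 221 mm⁴
Total I = 10 915 109 mm⁴.
For the y-axis: x̄ = 48 mm.
Repeating about the centroidal y-axis gives I_y = 1 065 577 mm⁴.

I_x ≈ 1.0915 × 10⁷ mm⁴, I_y ≈ 1.0656 × 10⁶ mm⁴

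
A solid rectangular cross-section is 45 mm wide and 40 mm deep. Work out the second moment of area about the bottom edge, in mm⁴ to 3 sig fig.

The section: 45 × 40, A = 1 800 mm², y = 20 mm, Ī = 240 000 mm⁴.
Transfer it to the base of the section using Ī + A·d² with d = y − 0:
  the section: d = 20 mm → contributes +960 000 mm⁴
Total I = 960 000 mm⁴.

I_base ≈ 9.60 × 10⁵ mm⁴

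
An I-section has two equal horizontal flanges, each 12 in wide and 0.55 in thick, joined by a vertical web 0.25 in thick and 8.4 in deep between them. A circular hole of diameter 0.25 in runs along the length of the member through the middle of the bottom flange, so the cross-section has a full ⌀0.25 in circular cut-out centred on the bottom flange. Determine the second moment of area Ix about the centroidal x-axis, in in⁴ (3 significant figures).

Ix ≈ 276 in⁴

Treat the section as a set of non-overlapping primitives; coordinates are from the bounding-box lower-left.
Bottom flange: 12 × 0.55, A = 6.6 in², y = 0.275 in, Ī = 0.16638 in⁴.
Web: 0.25 × 8.4, A = 2.1 in², y = 4.75 in, Ī = 12.348 in⁴.
Top flange: 12 × 0.55, A = 6.6 in², y = 9.225 in, Ī = 0.16638 in⁴.
Hole (subtracted): ⌀0.25, A = 0.049087 in², y = 0.275 in, Ī = 0.00019175 in⁴.
Centroid: ȳ = ΣA·y / ΣA = 4.7644 in.
Transfer each piece to the centroidal x-axis using Ī + A·d² with d = y − 4.7644:
  bottom flange: d = -4.4894 in → contributes +133.19 in⁴
  web: d = -0.014403 in → contributes +12.348 in⁴
  top flange: d = 4.4606 in → contributes +131.49 in⁴
  hole: d = -4.4894 in → contributes −0.98954 in⁴
Total I = 276.03 in⁴.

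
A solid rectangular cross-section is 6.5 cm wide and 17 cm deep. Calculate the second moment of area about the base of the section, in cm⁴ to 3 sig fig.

I_base ≈ 1.06 × 10⁴ cm⁴

The section: 6.5 × 17, A = 110.5 cm², y = 8.5 cm, Ī = 2661.2 cm⁴.
Transfer it to the bottom edge using Ī + A·d² with d = y − 0:
  the section: d = 8.5 cm → contributes +10 645 cm⁴
Total I = 10 645 cm⁴.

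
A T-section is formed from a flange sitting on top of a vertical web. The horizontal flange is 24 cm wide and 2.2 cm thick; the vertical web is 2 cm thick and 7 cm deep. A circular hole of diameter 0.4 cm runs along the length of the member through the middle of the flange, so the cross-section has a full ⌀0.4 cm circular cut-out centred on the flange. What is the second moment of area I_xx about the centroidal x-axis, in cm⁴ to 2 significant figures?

I_xx ≈ 310 cm⁴

Decompose the section into non-overlapping parts with the origin at the bottom-left of its bounding rectangle.
Flange: 24 × 2.2, A = 52.8 cm², y = 8.1 cm, Ī = 21.3 cm⁴.
Web: 2 × 7, A = 14 cm², y = 3.5 cm, Ī = 57.17 cm⁴.
Hole (subtracted): ⌀0.4, A = 0.1257 cm², y = 8.1 cm, Ī = 0.001257 cm⁴.
Centroid: ȳ = ΣA·y / ΣA = 7.134 cm.
Transfer each piece to the centroidal x-axis using Ī + A·d² with d = y − 7.134:
  flange: d = 0.9659 cm → contributes +70.56 cm⁴
  web: d = -3.634 cm → contributes +242.1 cm⁴
  hole: d = 0.9659 cm → contributes −0.1185 cm⁴
Total I = 312.5 cm⁴.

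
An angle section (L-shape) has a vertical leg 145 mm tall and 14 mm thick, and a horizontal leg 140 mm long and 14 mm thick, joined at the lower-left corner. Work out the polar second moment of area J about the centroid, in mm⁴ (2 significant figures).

Treat the section as a set of non-overlapping primitives; coordinates are from the bounding-box lower-left.
Vertical leg: 14 × 145, A = 2 030 mm², y = 72.5 mm, Ī = 3 556 729 mm⁴.
Horizontal leg (remainder): 126 × 14, A = 1 764 mm², y = 7 mm, Ī = 28 812 mm⁴.
Centroid: ȳ = ΣA·y / ΣA = 42.05 mm.
Transfer each piece to the centroidal x-axis using Ī + A·d² with d = y − 42.05:
  vertical leg: d = 30.45 mm → contributes +5 439 429 mm⁴
  horizontal leg (remainder): d = -35.05 mm → contributes +2 195 411 mm⁴
Total I = 7 634 841 mm⁴.
For the y-axis: x̄ = 39.55 mm.
Repeating about the centroidal y-axis gives I_y = 6 991 733 mm⁴.
Polar second moment: J = I_x + I_y = 14 626 574 mm⁴.

J ≈ 1.5 × 10⁷ mm⁴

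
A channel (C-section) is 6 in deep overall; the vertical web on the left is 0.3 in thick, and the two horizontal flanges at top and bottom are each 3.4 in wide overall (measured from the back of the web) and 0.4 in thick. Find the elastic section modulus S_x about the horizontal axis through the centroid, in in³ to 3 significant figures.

S_x ≈ 8.29 in³

Treat the section as a set of non-overlapping primitives; coordinates are from the bounding-box lower-left.
Web: 0.3 × 6, A = 1.8 in², y = 3 in, Ī = 5.4 in⁴.
Top flange (beyond web): 3.1 × 0.4, A = 1.24 in², y = 5.8 in, Ī = 0.016533 in⁴.
Bottom flange (beyond web): 3.1 × 0.4, A = 1.24 in², y = 0.2 in, Ī = 0.016533 in⁴.
By symmetry the centroid is at mid-height, ȳ = 3 in.
Transfer each piece to the horizontal axis through the centroid using Ī + A·d² with d = y − 3:
  web: d = 0 in → contributes +5.4 in⁴
  top flange (beyond web): d = 2.8 in → contributes +9.7381 in⁴
  bottom flange (beyond web): d = -2.8 in → contributes +9.7381 in⁴
Total I = 24.876 in⁴.
Extreme fibre distance c = 3 in; S = I/c = 8.2921 in³.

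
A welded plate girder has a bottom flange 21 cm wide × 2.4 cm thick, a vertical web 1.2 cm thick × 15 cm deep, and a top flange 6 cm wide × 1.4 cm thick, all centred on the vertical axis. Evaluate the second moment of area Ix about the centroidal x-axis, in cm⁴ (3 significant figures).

Ix ≈ 2960 cm⁴

Decompose the section into non-overlapping parts with the origin at the bottom-left of its bounding rectangle.
Bottom plate: 21 × 2.4, A = 50.4 cm², y = 1.2 cm, Ī = 24.192 cm⁴.
Web plate: 1.2 × 15, A = 18 cm², y = 9.9 cm, Ī = 337.5 cm⁴.
Top plate: 6 × 1.4, A = 8.4 cm², y = 18.1 cm, Ī = 1.372 cm⁴.
Centroid: ȳ = ΣA·y / ΣA = 5.0875 cm.
Transfer each piece to the centroidal x-axis using Ī + A·d² with d = y − 5.0875:
  bottom plate: d = -3.8875 cm → contributes +785.87 cm⁴
  web plate: d = 4.8125 cm → contributes +754.38 cm⁴
  top plate: d = 13.013 cm → contributes +1423.7 cm⁴
Total I = 2 964 cm⁴.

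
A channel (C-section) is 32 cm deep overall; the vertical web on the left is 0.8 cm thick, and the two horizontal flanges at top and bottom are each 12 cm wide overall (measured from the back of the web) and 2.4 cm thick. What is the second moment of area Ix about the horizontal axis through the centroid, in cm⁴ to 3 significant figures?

Ix ≈ 1.40 × 10⁴ cm⁴

Treat the section as a set of non-overlapping primitives; coordinates are from the bounding-box lower-left.
Web: 0.8 × 32, A = 25.6 cm², y = 16 cm, Ī = 2184.5 cm⁴.
Top flange (beyond web): 11.2 × 2.4, A = 26.88 cm², y = 30.8 cm, Ī = 12.902 cm⁴.
Bottom flange (beyond web): 11.2 × 2.4, A = 26.88 cm², y = 1.2 cm, Ī = 12.902 cm⁴.
By symmetry the centroid is at mid-height, ȳ = 16 cm.
Transfer each piece to the horizontal axis through the centroid using Ī + A·d² with d = y − 16:
  web: d = 0 cm → contributes +2184.5 cm⁴
  top flange (beyond web): d = 14.8 cm → contributes +5900.7 cm⁴
  bottom flange (beyond web): d = -14.8 cm → contributes +5900.7 cm⁴
Total I = 13 986 cm⁴.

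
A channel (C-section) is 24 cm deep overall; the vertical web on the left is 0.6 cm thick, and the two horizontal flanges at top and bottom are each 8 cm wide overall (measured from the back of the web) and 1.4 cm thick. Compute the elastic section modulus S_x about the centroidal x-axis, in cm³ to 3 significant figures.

S_x ≈ 278 cm³

Break the section into simple shapes (no overlaps), measuring from the bottom-left corner of the bounding box.
Web: 0.6 × 24, A = 14.4 cm², y = 12 cm, Ī = 691.2 cm⁴.
Top flange (beyond web): 7.4 × 1.4, A = 10.36 cm², y = 23.3 cm, Ī = 1.6921 cm⁴.
Bottom flange (beyond web): 7.4 × 1.4, A = 10.36 cm², y = 0.7 cm, Ī = 1.6921 cm⁴.
By symmetry the centroid is at mid-height, ȳ = 12 cm.
Transfer each piece to the centroidal x-axis using Ī + A·d² with d = y − 12:
  web: d = 0 cm → contributes +691.2 cm⁴
  top flange (beyond web): d = 11.3 cm → contributes +1324.6 cm⁴
  bottom flange (beyond web): d = -11.3 cm → contributes +1324.6 cm⁴
Total I = 3340.3 cm⁴.
Extreme fibre distance c = 12 cm; S = I/c = 278.36 cm³.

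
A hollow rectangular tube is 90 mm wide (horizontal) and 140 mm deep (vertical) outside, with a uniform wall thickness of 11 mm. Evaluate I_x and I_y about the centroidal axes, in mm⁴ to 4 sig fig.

I_x ≈ 1.127 × 10⁷ mm⁴, I_y ≈ 5.413 × 10⁶ mm⁴

Split into non-overlapping primitives; take the origin at the lower-left of the bounding box.
Outer rectangle: 90 × 140, A = 12 600 mm², y = 70 mm, Ī = 20 580 000 mm⁴.
Inner void (subtracted): 68 × 118, A = 8 024 mm², y = 70 mm, Ī = 9 310 515 mm⁴.
By symmetry the centroid is at mid-height, ȳ = 70 mm.
All pieces are centred on the centroidal x-axis, so I = ΣĪ (holes subtracted) = 11 269 485 mm⁴.
Repeating about the centroidal y-axis gives I_y = 5 413 085 mm⁴.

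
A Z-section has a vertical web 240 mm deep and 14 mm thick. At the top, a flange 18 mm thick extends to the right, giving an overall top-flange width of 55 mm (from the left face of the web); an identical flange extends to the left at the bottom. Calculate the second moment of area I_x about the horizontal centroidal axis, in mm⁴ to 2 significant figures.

I_x ≈ 3.4 × 10⁷ mm⁴

Treat the section as a set of non-overlapping primitives; coordinates are from the bounding-box lower-left.
Web: 14 × 240, A = 3 360 mm², y = 120 mm, Ī = 16 128 000 mm⁴.
Top flange (beyond web): 41 × 18, A = 738 mm², y = 231 mm, Ī = 19 926 mm⁴.
Bottom flange (beyond web): 41 × 18, A = 738 mm², y = 9 mm, Ī = 19 926 mm⁴.
Centroid: ȳ = ΣA·y / ΣA = 120 mm.
Transfer each piece to the horizontal centroidal axis using Ī + A·d² with d = y − 120:
  web: d = 0 mm → contributes +16 128 000 mm⁴
  top flange (beyond web): d = 111 mm → contributes +9 112 824 mm⁴
  bottom flange (beyond web): d = -111 mm → contributes +9 112 824 mm⁴
Total I = 34 353 648 mm⁴.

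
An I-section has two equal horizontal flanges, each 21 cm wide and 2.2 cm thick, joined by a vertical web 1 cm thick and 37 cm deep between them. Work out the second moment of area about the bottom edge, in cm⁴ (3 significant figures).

I_base ≈ 9.52 × 10⁴ cm⁴

Decompose the section into non-overlapping parts with the origin at the bottom-left of its bounding rectangle.
Bottom flange: 21 × 2.2, A = 46.2 cm², y = 1.1 cm, Ī = 18.634 cm⁴.
Web: 1 × 37, A = 37 cm², y = 20.7 cm, Ī = 4221.1 cm⁴.
Top flange: 21 × 2.2, A = 46.2 cm², y = 40.3 cm, Ī = 18.634 cm⁴.
Transfer each piece to a horizontal axis along the bottom face using Ī + A·d² with d = y − 0:
  bottom flange: d = 1.1 cm → contributes +74.536 cm⁴
  web: d = 20.7 cm → contributes +20 075 cm⁴
  top flange: d = 40.3 cm → contributes +75 052 cm⁴
Total I = 95 201 cm⁴.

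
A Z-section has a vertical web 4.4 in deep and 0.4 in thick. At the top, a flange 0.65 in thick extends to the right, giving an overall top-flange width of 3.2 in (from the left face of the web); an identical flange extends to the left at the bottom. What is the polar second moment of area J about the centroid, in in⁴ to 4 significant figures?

J ≈ 27.48 in⁴

Decompose the section into non-overlapping parts with the origin at the bottom-left of its bounding rectangle.
Web: 0.4 × 4.4, A = 1.76 in², y = 2.2 in, Ī = 2.83947 in⁴.
Top flange (beyond web): 2.8 × 0.65, A = 1.82 in², y = 4.075 in, Ī = 0.0640792 in⁴.
Bottom flange (beyond web): 2.8 × 0.65, A = 1.82 in², y = 0.325 in, Ī = 0.0640792 in⁴.
Centroid: ȳ = ΣA·y / ΣA = 2.2 in.
Transfer each piece to the centroidal x-axis using Ī + A·d² with d = y − 2.2:
  web: d = 0 in → contributes +2.83947 in⁴
  top flange (beyond web): d = 1.875 in → contributes +6.46252 in⁴
  bottom flange (beyond web): d = -1.875 in → contributes +6.46252 in⁴
Total I = 15.7645 in⁴.
For the y-axis: x̄ = 3 in.
Repeating about the centroidal y-axis gives I_y = 11.72 in⁴.
Polar second moment: J = I_x + I_y = 27.4845 in⁴.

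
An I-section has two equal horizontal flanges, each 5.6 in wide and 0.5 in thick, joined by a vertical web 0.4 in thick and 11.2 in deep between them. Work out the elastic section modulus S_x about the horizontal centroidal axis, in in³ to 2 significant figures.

Break the section into simple shapes (no overlaps), measuring from the bottom-left corner of the bounding box.
Bottom flange: 5.6 × 0.5, A = 2.8 in², y = 0.25 in, Ī = 0.05833 in⁴.
Web: 0.4 × 11.2, A = 4.48 in², y = 6.1 in, Ī = 46.83 in⁴.
Top flange: 5.6 × 0.5, A = 2.8 in², y = 11.95 in, Ī = 0.05833 in⁴.
By symmetry the centroid is at mid-height, ȳ = 6.1 in.
Transfer each piece to the horizontal centroidal axis using Ī + A·d² with d = y − 6.1:
  bottom flange: d = -5.85 in → contributes +95.88 in⁴
  web: d = 0 in → contributes +46.83 in⁴
  top flange: d = 5.85 in → contributes +95.88 in⁴
Total I = 238.6 in⁴.
Extreme fibre distance c = 6.1 in; S = I/c = 39.11 in³.

S_x ≈ 39 in³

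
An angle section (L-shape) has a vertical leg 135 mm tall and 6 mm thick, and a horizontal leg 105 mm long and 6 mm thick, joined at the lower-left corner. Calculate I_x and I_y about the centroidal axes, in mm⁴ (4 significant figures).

I_x ≈ 2.658 × 10⁶ mm⁴, I_y ≈ 1.432 × 10⁶ mm⁴

Break the section into simple shapes (no overlaps), measuring from the bottom-left corner of the bounding box.
Vertical leg: 6 × 135, A = 810 mm², y = 67.5 mm, Ī = 1 230 188 mm⁴.
Horizontal leg (remainder): 99 × 6, A = 594 mm², y = 3 mm, Ī = 1 782 mm⁴.
Centroid: ȳ = ΣA·y / ΣA = 40.2115 mm.
Transfer each piece to the centroidal x-axis using Ī + A·d² with d = y − 40.2115:
  vertical leg: d = 27.2885 mm → contributes +1 833 362 mm⁴
  horizontal leg (remainder): d = -37.2115 mm → contributes +824 293 mm⁴
Total I = 2 657 655 mm⁴.
For the y-axis: x̄ = 25.2115 mm.
Repeating about the centroidal y-axis gives I_y = 1 432 125 mm⁴.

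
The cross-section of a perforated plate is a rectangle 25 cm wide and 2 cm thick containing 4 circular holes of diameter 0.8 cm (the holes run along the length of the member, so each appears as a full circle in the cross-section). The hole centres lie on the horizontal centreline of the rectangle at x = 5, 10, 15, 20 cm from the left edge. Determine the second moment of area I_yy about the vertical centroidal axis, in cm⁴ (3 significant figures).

I_yy ≈ 2540 cm⁴

Split into non-overlapping primitives; take the origin at the lower-left of the bounding box.
Plate: 25 × 2, A = 50 cm², x = 12.5 cm, Ī = 2604.2 cm⁴.
Hole 1 (subtracted): ⌀0.8, A = 0.50265 cm², x = 5 cm, Ī = 0.020106 cm⁴.
Hole 2 (subtracted): ⌀0.8, A = 0.50265 cm², x = 10 cm, Ī = 0.020106 cm⁴.
Hole 3 (subtracted): ⌀0.8, A = 0.50265 cm², x = 15 cm, Ī = 0.020106 cm⁴.
Hole 4 (subtracted): ⌀0.8, A = 0.50265 cm², x = 20 cm, Ī = 0.020106 cm⁴.
By symmetry the centroid is at mid-width, x̄ = 12.5 cm.
Transfer each piece to the vertical centroidal axis using Ī + A·d² with d = x − 12.5:
  plate: d = 0 cm → contributes +2604.2 cm⁴
  hole 1: d = -7.5 cm → contributes −28.294 cm⁴
  hole 2: d = -2.5 cm → contributes −3.1617 cm⁴
  hole 3: d = 2.5 cm → contributes −3.1617 cm⁴
  hole 4: d = 7.5 cm → contributes −28.294 cm⁴
Total I = 2541.3 cm⁴.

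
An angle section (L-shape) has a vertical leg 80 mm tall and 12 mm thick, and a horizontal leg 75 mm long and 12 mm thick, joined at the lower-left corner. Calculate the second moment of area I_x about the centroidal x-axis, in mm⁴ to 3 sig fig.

I_x ≈ 1.01 × 10⁶ mm⁴

Break the section into simple shapes (no overlaps), measuring from the bottom-left corner of the bounding box.
Vertical leg: 12 × 80, A = 960 mm², y = 40 mm, Ī = 512 000 mm⁴.
Horizontal leg (remainder): 63 × 12, A = 756 mm², y = 6 mm, Ī = 9 072 mm⁴.
Centroid: ȳ = ΣA·y / ΣA = 25.021 mm.
Transfer each piece to the centroidal x-axis using Ī + A·d² with d = y − 25.021:
  vertical leg: d = 14.979 mm → contributes +727 396 mm⁴
  horizontal leg (remainder): d = -19.021 mm → contributes +282 591 mm⁴
Total I = 1 009 987 mm⁴.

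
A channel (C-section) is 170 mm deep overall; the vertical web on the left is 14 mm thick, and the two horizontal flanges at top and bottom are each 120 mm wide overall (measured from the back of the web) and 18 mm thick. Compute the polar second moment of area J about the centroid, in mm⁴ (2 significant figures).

J ≈ 3.7 × 10⁷ mm⁴

Break the section into simple shapes (no overlaps), measuring from the bottom-left corner of the bounding box.
Web: 14 × 170, A = 2 380 mm², y = 85 mm, Ī = 5 731 833 mm⁴.
Top flange (beyond web): 106 × 18, A = 1 908 mm², y = 161 mm, Ī = 51 516 mm⁴.
Bottom flange (beyond web): 106 × 18, A = 1 908 mm², y = 9 mm, Ī = 51 516 mm⁴.
By symmetry the centroid is at mid-height, ȳ = 85 mm.
Transfer each piece to the centroidal x-axis using Ī + A·d² with d = y − 85:
  web: d = 0 mm → contributes +5 731 833 mm⁴
  top flange (beyond web): d = 76 mm → contributes +11 072 124 mm⁴
  bottom flange (beyond web): d = -76 mm → contributes +11 072 124 mm⁴
Total I = 27 876 081 mm⁴.
For the y-axis: x̄ = 43.95 mm.
Repeating about the centroidal y-axis gives I_y = 8 888 792 mm⁴.
Polar second moment: J = I_x + I_y = 36 764 873 mm⁴.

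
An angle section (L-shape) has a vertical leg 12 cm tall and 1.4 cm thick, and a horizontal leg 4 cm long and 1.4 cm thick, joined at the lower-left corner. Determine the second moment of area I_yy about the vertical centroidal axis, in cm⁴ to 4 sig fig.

I_yy ≈ 16.76 cm⁴

Split into non-overlapping primitives; take the origin at the lower-left of the bounding box.
Vertical leg: 1.4 × 12, A = 16.8 cm², x = 0.7 cm, Ī = 2.744 cm⁴.
Horizontal leg (remainder): 2.6 × 1.4, A = 3.64 cm², x = 2.7 cm, Ī = 2.05053 cm⁴.
Centroid: x̄ = ΣA·x / ΣA = 1.05616 cm.
Transfer each piece to the vertical centroidal axis using Ī + A·d² with d = x − 1.05616:
  vertical leg: d = -0.356164 cm → contributes +4.87513 cm⁴
  horizontal leg (remainder): d = 1.64384 cm → contributes +11.8865 cm⁴
Total I = 16.7617 cm⁴.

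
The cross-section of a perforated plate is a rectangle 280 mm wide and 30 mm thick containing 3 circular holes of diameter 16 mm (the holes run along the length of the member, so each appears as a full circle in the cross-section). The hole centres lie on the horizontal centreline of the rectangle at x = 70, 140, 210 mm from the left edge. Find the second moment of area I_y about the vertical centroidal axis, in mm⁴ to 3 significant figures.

I_y ≈ 5.29 × 10⁷ mm⁴

Decompose the section into non-overlapping parts with the origin at the bottom-left of its bounding rectangle.
Plate: 280 × 30, A = 8 400 mm², x = 140 mm, Ī = 54 880 000 mm⁴.
Hole 1 (subtracted): ⌀16, A = 201.06 mm², x = 70 mm, Ī = 3 217 mm⁴.
Hole 2 (subtracted): ⌀16, A = 201.06 mm², x = 140 mm, Ī = 3 217 mm⁴.
Hole 3 (subtracted): ⌀16, A = 201.06 mm², x = 210 mm, Ī = 3 217 mm⁴.
By symmetry the centroid is at mid-width, x̄ = 140 mm.
Transfer each piece to the vertical centroidal axis using Ī + A·d² with d = x − 140:
  plate: d = 0 mm → contributes +54 880 000 mm⁴
  hole 1: d = -70 mm → contributes −988 420 mm⁴
  hole 2: d = 0 mm → contributes −3 217 mm⁴
  hole 3: d = 70 mm → contributes −988 420 mm⁴
Total I = 52 899 942 mm⁴.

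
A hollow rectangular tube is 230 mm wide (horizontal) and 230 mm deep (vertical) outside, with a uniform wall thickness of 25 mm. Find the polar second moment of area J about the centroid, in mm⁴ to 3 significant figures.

J ≈ 2.91 × 10⁸ mm⁴

Treat the section as a set of non-overlapping primitives; coordinates are from the bounding-box lower-left.
Outer rectangle: 230 × 230, A = 52 900 mm², y = 115 mm, Ī = 233 200 833 mm⁴.
Inner void (subtracted): 180 × 180, A = 32 400 mm², y = 115 mm, Ī = 87 480 000 mm⁴.
By symmetry the centroid is at mid-height, ȳ = 115 mm.
All pieces are centred on the centroidal x-axis, so I = ΣĪ (holes subtracted) = 145 720 833 mm⁴.
Repeating about the centroidal y-axis gives I_y = 145 720 833 mm⁴.
Polar second moment: J = I_x + I_y = 291 441 667 mm⁴.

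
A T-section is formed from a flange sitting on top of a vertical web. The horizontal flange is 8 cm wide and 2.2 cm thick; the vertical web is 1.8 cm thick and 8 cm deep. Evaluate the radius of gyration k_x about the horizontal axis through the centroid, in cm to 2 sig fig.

k_x ≈ 3.0 cm

Decompose the section into non-overlapping parts with the origin at the bottom-left of its bounding rectangle.
Flange: 8 × 2.2, A = 17.6 cm², y = 9.1 cm, Ī = 7.099 cm⁴.
Web: 1.8 × 8, A = 14.4 cm², y = 4 cm, Ī = 76.8 cm⁴.
Centroid: ȳ = ΣA·y / ΣA = 6.805 cm.
Transfer each piece to the horizontal axis through the centroid using Ī + A·d² with d = y − 6.805:
  flange: d = 2.295 cm → contributes +99.8 cm⁴
  web: d = -2.805 cm → contributes +190.1 cm⁴
Total I = 289.9 cm⁴.
Radius of gyration: k = √(I/A) = √(289.9 / 32) = 3.01 cm.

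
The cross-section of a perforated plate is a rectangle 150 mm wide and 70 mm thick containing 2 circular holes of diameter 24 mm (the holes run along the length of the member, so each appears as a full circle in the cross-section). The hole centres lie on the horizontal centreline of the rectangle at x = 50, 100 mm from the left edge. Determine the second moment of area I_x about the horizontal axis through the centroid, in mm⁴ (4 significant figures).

I_x ≈ 4.255 × 10⁶ mm⁴

Decompose the section into non-overlapping parts with the origin at the bottom-left of its bounding rectangle.
Plate: 150 × 70, A = 10 500 mm², y = 35 mm, Ī = 4 287 500 mm⁴.
Hole 1 (subtracted): ⌀24, A = 452.389 mm², y = 35 mm, Ī = 16 286 mm⁴.
Hole 2 (subtracted): ⌀24, A = 452.389 mm², y = 35 mm, Ī = 16 286 mm⁴.
By symmetry the centroid is at mid-height, ȳ = 35 mm.
All pieces are centred on the horizontal axis through the centroid, so I = ΣĪ (holes subtracted) = 4 254 928 mm⁴.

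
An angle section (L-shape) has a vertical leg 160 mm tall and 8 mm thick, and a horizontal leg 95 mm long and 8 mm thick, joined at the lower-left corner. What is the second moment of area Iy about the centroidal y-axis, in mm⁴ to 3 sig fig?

Iy ≈ 1.46 × 10⁶ mm⁴

Treat the section as a set of non-overlapping primitives; coordinates are from the bounding-box lower-left.
Vertical leg: 8 × 160, A = 1 280 mm², x = 4 mm, Ī = 6826.7 mm⁴.
Horizontal leg (remainder): 87 × 8, A = 696 mm², x = 51.5 mm, Ī = 439 002 mm⁴.
Centroid: x̄ = ΣA·x / ΣA = 20.731 mm.
Transfer each piece to the centroidal y-axis using Ī + A·d² with d = x − 20.731:
  vertical leg: d = -16.731 mm → contributes +365 123 mm⁴
  horizontal leg (remainder): d = 30.769 mm → contributes +1 097 937 mm⁴
Total I = 1 463 059 mm⁴.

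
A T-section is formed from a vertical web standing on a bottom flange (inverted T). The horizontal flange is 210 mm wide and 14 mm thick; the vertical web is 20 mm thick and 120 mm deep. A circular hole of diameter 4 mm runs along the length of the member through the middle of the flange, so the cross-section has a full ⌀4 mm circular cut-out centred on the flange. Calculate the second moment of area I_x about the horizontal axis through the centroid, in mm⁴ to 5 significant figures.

I_x ≈ 8.8481 × 10⁶ mm⁴

Treat the section as a set of non-overlapping primitives; coordinates are from the bounding-box lower-left.
Flange: 210 × 14, A = 2 940 mm², y = 7 mm, Ī = 48 020 mm⁴.
Web: 20 × 120, A = 2 400 mm², y = 74 mm, Ī = 2 880 000 mm⁴.
Hole (subtracted): ⌀4, A = 12.56637 mm², y = 7 mm, Ī = 12.56637 mm⁴.
Centroid: ȳ = ΣA·y / ΣA = 37.18339 mm.
Transfer each piece to the horizontal axis through the centroid using Ī + A·d² with d = y − 37.18339:
  flange: d = -30.18339 mm → contributes +2 726 469 mm⁴
  web: d = 36.81661 mm → contributes +6 133 111 mm⁴
  hole: d = -30.18339 mm → contributes −11460.99 mm⁴
Total I = 8 848 119 mm⁴.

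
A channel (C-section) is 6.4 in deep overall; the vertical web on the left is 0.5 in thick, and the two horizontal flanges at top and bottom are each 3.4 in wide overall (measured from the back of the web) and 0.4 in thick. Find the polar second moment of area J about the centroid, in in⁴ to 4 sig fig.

J ≈ 37.41 in⁴

Split into non-overlapping primitives; take the origin at the lower-left of the bounding box.
Web: 0.5 × 6.4, A = 3.2 in², y = 3.2 in, Ī = 10.9227 in⁴.
Top flange (beyond web): 2.9 × 0.4, A = 1.16 in², y = 6.2 in, Ī = 0.0154667 in⁴.
Bottom flange (beyond web): 2.9 × 0.4, A = 1.16 in², y = 0.2 in, Ī = 0.0154667 in⁴.
By symmetry the centroid is at mid-height, ȳ = 3.2 in.
Transfer each piece to the centroidal x-axis using Ī + A·d² with d = y − 3.2:
  web: d = 0 in → contributes +10.9227 in⁴
  top flange (beyond web): d = 3 in → contributes +10.4555 in⁴
  bottom flange (beyond web): d = -3 in → contributes +10.4555 in⁴
Total I = 31.8336 in⁴.
For the y-axis: x̄ = 0.964493 in.
Repeating about the centroidal y-axis gives I_y = 5.57944 in⁴.
Polar second moment: J = I_x + I_y = 37.413 in⁴.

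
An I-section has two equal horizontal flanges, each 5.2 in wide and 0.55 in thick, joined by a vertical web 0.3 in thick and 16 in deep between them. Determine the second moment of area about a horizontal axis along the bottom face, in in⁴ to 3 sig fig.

I_base ≈ 1260 in⁴

Treat the section as a set of non-overlapping primitives; coordinates are from the bounding-box lower-left.
Bottom flange: 5.2 × 0.55, A = 2.86 in², y = 0.275 in, Ī = 0.072096 in⁴.
Web: 0.3 × 16, A = 4.8 in², y = 8.55 in, Ī = 102.4 in⁴.
Top flange: 5.2 × 0.55, A = 2.86 in², y = 16.825 in, Ī = 0.072096 in⁴.
Transfer each piece to the bottom edge using Ī + A·d² with d = y − 0:
  bottom flange: d = 0.275 in → contributes +0.28838 in⁴
  web: d = 8.55 in → contributes +453.29 in⁴
  top flange: d = 16.825 in → contributes +809.68 in⁴
Total I = 1263.3 in⁴.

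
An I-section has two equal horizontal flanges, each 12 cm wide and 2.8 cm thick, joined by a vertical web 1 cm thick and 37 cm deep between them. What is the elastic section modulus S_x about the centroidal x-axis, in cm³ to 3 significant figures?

S_x ≈ 1450 cm³

Split into non-overlapping primitives; take the origin at the lower-left of the bounding box.
Bottom flange: 12 × 2.8, A = 33.6 cm², y = 1.4 cm, Ī = 21.952 cm⁴.
Web: 1 × 37, A = 37 cm², y = 21.3 cm, Ī = 4221.1 cm⁴.
Top flange: 12 × 2.8, A = 33.6 cm², y = 41.2 cm, Ī = 21.952 cm⁴.
By symmetry the centroid is at mid-height, ȳ = 21.3 cm.
Transfer each piece to the centroidal x-axis using Ī + A·d² with d = y − 21.3:
  bottom flange: d = -19.9 cm → contributes +13 328 cm⁴
  web: d = 0 cm → contributes +4221.1 cm⁴
  top flange: d = 19.9 cm → contributes +13 328 cm⁴
Total I = 30 877 cm⁴.
Extreme fibre distance c = 21.3 cm; S = I/c = 1449.6 cm³.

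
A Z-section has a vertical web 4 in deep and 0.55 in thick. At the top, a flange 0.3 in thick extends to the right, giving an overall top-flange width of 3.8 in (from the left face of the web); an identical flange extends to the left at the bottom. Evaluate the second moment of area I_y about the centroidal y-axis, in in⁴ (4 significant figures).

Break the section into simple shapes (no overlaps), measuring from the bottom-left corner of the bounding box.
Web: 0.55 × 4, A = 2.2 in², x = 3.525 in, Ī = 0.0554583 in⁴.
Top flange (beyond web): 3.25 × 0.3, A = 0.975 in², x = 5.425 in, Ī = 0.858203 in⁴.
Bottom flange (beyond web): 3.25 × 0.3, A = 0.975 in², x = 1.625 in, Ī = 0.858203 in⁴.
Centroid: x̄ = ΣA·x / ΣA = 3.525 in.
Transfer each piece to the centroidal y-axis using Ī + A·d² with d = x − 3.525:
  web: d = 0 in → contributes +0.0554583 in⁴
  top flange (beyond web): d = 1.9 in → contributes +4.37795 in⁴
  bottom flange (beyond web): d = -1.9 in → contributes +4.37795 in⁴
Total I = 8.81136 in⁴.

I_y ≈ 8.811 in⁴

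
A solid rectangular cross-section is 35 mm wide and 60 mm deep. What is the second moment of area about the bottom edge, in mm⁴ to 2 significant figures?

I_base ≈ 2.5 × 10⁶ mm⁴

The section: 35 × 60, A = 2 100 mm², y = 30 mm, Ī = 630 000 mm⁴.
Transfer it to a horizontal axis along the bottom face using Ī + A·d² with d = y − 0:
  the section: d = 30 mm → contributes +2 520 000 mm⁴
Total I = 2 520 000 mm⁴.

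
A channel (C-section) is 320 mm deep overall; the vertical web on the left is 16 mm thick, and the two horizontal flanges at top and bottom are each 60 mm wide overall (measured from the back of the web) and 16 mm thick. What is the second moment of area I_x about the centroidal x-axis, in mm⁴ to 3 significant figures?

I_x ≈ 7.63 × 10⁷ mm⁴

Treat the section as a set of non-overlapping primitives; coordinates are from the bounding-box lower-left.
Web: 16 × 320, A = 5 120 mm², y = 160 mm, Ī = 43 690 667 mm⁴.
Top flange (beyond web): 44 × 16, A = 704 mm², y = 312 mm, Ī = 15 019 mm⁴.
Bottom flange (beyond web): 44 × 16, A = 704 mm², y = 8 mm, Ī = 15 019 mm⁴.
By symmetry the centroid is at mid-height, ȳ = 160 mm.
Transfer each piece to the centroidal x-axis using Ī + A·d² with d = y − 160:
  web: d = 0 mm → contributes +43 690 667 mm⁴
  top flange (beyond web): d = 152 mm → contributes +16 280 235 mm⁴
  bottom flange (beyond web): d = -152 mm → contributes +16 280 235 mm⁴
Total I = 76 251 136 mm⁴.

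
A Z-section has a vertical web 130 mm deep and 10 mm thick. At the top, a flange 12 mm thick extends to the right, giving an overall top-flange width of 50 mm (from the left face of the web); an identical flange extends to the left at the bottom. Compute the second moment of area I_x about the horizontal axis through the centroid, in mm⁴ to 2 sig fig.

Break the section into simple shapes (no overlaps), measuring from the bottom-left corner of the bounding box.
Web: 10 × 130, A = 1 300 mm², y = 65 mm, Ī = 1 830 833 mm⁴.
Top flange (beyond web): 40 × 12, A = 480 mm², y = 124 mm, Ī = 5 760 mm⁴.
Bottom flange (beyond web): 40 × 12, A = 480 mm², y = 6 mm, Ī = 5 760 mm⁴.
Centroid: ȳ = ΣA·y / ΣA = 65 mm.
Transfer each piece to the horizontal axis through the centroid using Ī + A·d² with d = y − 65:
  web: d = 0 mm → contributes +1 830 833 mm⁴
  top flange (beyond web): d = 59 mm → contributes +1 676 640 mm⁴
  bottom flange (beyond web): d = -59 mm → contributes +1 676 640 mm⁴
Total I = 5 184 113 mm⁴.

I_x ≈ 5.2 × 10⁶ mm⁴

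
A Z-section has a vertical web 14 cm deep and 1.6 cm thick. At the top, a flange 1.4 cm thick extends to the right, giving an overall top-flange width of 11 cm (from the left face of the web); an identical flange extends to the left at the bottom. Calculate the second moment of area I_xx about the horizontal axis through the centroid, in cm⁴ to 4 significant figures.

Break the section into simple shapes (no overlaps), measuring from the bottom-left corner of the bounding box.
Web: 1.6 × 14, A = 22.4 cm², y = 7 cm, Ī = 365.867 cm⁴.
Top flange (beyond web): 9.4 × 1.4, A = 13.16 cm², y = 13.3 cm, Ī = 2.14947 cm⁴.
Bottom flange (beyond web): 9.4 × 1.4, A = 13.16 cm², y = 0.7 cm, Ī = 2.14947 cm⁴.
Centroid: ȳ = ΣA·y / ΣA = 7 cm.
Transfer each piece to the horizontal axis through the centroid using Ī + A·d² with d = y − 7:
  web: d = 0 cm → contributes +365.867 cm⁴
  top flange (beyond web): d = 6.3 cm → contributes +524.47 cm⁴
  bottom flange (beyond web): d = -6.3 cm → contributes +524.47 cm⁴
Total I = 1414.81 cm⁴.

I_xx ≈ 1415 cm⁴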